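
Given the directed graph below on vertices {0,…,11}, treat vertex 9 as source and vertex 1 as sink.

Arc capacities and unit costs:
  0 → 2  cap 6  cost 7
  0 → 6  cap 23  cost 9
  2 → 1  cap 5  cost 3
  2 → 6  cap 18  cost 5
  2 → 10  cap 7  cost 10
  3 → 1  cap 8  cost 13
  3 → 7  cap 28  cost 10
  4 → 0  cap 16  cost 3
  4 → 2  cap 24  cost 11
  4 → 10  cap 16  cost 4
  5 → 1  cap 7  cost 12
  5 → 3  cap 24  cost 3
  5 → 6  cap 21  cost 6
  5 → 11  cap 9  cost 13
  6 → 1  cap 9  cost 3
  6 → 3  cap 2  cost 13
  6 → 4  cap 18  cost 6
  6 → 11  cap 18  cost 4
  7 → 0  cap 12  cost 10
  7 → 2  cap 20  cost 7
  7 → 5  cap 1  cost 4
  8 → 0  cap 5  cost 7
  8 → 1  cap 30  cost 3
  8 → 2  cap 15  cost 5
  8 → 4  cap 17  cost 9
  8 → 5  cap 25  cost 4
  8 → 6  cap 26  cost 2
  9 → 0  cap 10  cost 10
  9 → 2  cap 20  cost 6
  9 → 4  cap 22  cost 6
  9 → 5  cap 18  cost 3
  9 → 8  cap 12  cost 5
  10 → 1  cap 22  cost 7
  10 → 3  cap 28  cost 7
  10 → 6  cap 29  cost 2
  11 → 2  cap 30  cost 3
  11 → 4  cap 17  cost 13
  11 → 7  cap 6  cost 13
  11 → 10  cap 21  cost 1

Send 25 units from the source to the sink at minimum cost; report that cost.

shortest-cost path #1: 9→8→1 push 12 @ unit cost 8 (adds 96)
shortest-cost path #2: 9→2→1 push 5 @ unit cost 9 (adds 45)
shortest-cost path #3: 9→5→6→1 push 8 @ unit cost 12 (adds 96)
total cost = 237

Minimum cost for 25 units: 237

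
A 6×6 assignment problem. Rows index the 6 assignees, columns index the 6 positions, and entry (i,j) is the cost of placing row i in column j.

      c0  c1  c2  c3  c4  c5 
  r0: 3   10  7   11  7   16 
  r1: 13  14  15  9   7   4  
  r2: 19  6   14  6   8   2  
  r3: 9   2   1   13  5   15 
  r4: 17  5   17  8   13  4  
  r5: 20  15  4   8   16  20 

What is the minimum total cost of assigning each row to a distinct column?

one of 3 optimal assignments: row0→col0 (cost 3), row1→col4 (cost 7), row2→col3 (cost 6), row3→col1 (cost 2), row4→col5 (cost 4), row5→col2 (cost 4)
total = 3 + 7 + 6 + 2 + 4 + 4 = 26

Minimum assignment cost: 26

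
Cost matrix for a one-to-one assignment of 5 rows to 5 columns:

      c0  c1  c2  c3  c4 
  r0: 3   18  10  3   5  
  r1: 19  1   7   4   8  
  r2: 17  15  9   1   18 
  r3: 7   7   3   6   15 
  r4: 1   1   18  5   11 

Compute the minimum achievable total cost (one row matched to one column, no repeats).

Minimum assignment cost: 11

optimal assignment: row0→col4 (cost 5), row1→col1 (cost 1), row2→col3 (cost 1), row3→col2 (cost 3), row4→col0 (cost 1)
total = 5 + 1 + 1 + 3 + 1 = 11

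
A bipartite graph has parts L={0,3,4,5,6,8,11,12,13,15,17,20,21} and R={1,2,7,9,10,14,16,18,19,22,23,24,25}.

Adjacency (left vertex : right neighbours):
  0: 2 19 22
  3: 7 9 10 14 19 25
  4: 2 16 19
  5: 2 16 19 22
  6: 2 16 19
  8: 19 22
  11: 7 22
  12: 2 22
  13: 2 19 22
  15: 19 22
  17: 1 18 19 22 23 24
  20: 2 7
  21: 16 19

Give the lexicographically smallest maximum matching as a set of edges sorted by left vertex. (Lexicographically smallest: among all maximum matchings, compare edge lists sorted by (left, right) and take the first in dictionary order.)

|M| = 7 (so the lex-smallest maximum matching has 7 edges)
process left vertices in ascending order; for each, take the smallest-labelled available neighbour that still permits 7 edges overall, or leave it unmatched if none does
lex-smallest matching: {0-2, 3-9, 4-16, 5-19, 8-22, 11-7, 17-1}

Lex-smallest maximum matching: {(0,2), (3,9), (4,16), (5,19), (8,22), (11,7), (17,1)}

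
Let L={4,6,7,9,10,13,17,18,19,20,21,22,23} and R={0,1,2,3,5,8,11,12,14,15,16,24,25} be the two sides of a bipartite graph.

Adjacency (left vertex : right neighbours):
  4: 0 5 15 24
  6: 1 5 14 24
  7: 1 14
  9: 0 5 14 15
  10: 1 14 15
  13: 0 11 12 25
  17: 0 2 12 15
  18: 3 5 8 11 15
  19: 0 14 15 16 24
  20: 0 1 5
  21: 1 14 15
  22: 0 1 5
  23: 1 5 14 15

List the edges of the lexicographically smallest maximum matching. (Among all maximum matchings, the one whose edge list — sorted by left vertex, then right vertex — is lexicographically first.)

Lex-smallest maximum matching: {(4,0), (6,24), (7,1), (9,5), (10,14), (13,11), (17,2), (18,3), (19,16), (21,15)}

|M| = 10 (so the lex-smallest maximum matching has 10 edges)
process left vertices in ascending order; for each, take the smallest-labelled available neighbour that still permits 10 edges overall, or leave it unmatched if none does
lex-smallest matching: {4-0, 6-24, 7-1, 9-5, 10-14, 13-11, 17-2, 18-3, 19-16, 21-15}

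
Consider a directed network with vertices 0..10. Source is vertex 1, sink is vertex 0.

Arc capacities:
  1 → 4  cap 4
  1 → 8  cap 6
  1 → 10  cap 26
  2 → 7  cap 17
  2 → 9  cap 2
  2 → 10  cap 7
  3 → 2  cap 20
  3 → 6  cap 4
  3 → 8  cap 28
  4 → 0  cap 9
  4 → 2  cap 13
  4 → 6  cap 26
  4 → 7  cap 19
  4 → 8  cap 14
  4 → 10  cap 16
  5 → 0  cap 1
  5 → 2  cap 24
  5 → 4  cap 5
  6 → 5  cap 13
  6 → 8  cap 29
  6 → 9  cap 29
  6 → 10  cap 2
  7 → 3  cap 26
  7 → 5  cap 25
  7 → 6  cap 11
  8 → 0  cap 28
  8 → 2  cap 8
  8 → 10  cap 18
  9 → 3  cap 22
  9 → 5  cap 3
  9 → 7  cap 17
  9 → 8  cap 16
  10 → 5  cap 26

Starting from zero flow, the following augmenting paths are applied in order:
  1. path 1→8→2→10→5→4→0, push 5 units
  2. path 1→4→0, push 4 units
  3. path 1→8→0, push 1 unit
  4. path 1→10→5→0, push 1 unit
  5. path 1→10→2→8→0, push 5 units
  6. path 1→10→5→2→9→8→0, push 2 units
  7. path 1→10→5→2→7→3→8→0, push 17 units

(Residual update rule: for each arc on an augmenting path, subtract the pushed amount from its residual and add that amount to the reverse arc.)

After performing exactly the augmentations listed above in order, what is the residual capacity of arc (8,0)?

after path 1 (1→8→2→10→5→4→0, push 5): res(8,0)=28
after path 2 (1→4→0, push 4): res(8,0)=28
after path 3 (1→8→0, push 1): res(8,0)=27
after path 4 (1→10→5→0, push 1): res(8,0)=27
after path 5 (1→10→2→8→0, push 5): res(8,0)=22
after path 6 (1→10→5→2→9→8→0, push 2): res(8,0)=20
after path 7 (1→10→5→2→7→3→8→0, push 17): res(8,0)=3

Residual capacity of (8,0): 3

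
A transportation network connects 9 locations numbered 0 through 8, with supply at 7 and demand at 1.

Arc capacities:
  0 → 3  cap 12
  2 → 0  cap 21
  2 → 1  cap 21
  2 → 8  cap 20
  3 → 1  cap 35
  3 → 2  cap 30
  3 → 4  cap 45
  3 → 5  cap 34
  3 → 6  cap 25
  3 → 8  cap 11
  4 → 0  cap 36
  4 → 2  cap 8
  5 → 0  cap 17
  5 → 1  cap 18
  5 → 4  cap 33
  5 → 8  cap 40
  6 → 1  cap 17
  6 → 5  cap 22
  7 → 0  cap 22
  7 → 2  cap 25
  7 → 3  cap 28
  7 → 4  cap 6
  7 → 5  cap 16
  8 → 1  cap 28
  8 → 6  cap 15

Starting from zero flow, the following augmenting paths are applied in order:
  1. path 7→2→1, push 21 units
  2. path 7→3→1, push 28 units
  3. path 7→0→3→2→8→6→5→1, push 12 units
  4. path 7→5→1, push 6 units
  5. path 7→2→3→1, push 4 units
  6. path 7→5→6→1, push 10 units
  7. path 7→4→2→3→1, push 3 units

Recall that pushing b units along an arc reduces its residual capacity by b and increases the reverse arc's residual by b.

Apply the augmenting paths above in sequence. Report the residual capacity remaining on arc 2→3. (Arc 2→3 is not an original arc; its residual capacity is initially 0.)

Residual capacity of (2,3): 5

after path 1 (7→2→1, push 21): res(2,3)=0
after path 2 (7→3→1, push 28): res(2,3)=0
after path 3 (7→0→3→2→8→6→5→1, push 12): res(2,3)=12
after path 4 (7→5→1, push 6): res(2,3)=12
after path 5 (7→2→3→1, push 4): res(2,3)=8
after path 6 (7→5→6→1, push 10): res(2,3)=8
after path 7 (7→4→2→3→1, push 3): res(2,3)=5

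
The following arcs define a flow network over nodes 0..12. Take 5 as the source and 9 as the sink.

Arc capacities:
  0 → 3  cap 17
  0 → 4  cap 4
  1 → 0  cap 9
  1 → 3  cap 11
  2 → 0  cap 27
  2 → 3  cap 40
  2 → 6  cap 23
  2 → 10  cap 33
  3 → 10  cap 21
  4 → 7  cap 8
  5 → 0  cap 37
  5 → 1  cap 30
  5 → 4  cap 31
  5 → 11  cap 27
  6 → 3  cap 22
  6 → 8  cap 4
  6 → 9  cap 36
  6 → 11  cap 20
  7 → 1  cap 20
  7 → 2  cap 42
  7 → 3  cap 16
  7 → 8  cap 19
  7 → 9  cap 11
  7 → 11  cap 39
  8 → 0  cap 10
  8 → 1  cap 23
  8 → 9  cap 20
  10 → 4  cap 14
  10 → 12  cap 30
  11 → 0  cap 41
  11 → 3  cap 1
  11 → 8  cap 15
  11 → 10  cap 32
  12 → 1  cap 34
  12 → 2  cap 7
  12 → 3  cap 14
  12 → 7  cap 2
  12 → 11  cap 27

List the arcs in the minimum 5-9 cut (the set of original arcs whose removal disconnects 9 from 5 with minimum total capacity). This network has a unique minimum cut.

augment #1: 5→4→7→9 push 8
augment #2: 5→11→8→9 push 15
augment #3: 5→11→10→12→7→9 push 2
augment #4: 5→11→10→12→2→6→9 push 7
max flow = 32; residual-reachable set from 5 gives S-side
cut edges (S→T): {(4,7), (11,8), (12,2), (12,7)} total cap 32

Min-cut arcs: {(4,7), (11,8), (12,2), (12,7)} (total capacity 32)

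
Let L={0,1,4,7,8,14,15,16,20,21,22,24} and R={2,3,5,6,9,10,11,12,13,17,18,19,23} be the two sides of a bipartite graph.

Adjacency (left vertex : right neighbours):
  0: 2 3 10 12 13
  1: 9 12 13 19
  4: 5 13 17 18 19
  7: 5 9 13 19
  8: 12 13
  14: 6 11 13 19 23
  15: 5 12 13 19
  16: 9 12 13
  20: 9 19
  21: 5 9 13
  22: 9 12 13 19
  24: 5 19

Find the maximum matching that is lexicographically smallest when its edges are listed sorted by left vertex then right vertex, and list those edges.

|M| = 8 (so the lex-smallest maximum matching has 8 edges)
process left vertices in ascending order; for each, take the smallest-labelled available neighbour that still permits 8 edges overall, or leave it unmatched if none does
lex-smallest matching: {0-2, 1-9, 4-17, 7-5, 8-12, 14-6, 15-13, 20-19}

Lex-smallest maximum matching: {(0,2), (1,9), (4,17), (7,5), (8,12), (14,6), (15,13), (20,19)}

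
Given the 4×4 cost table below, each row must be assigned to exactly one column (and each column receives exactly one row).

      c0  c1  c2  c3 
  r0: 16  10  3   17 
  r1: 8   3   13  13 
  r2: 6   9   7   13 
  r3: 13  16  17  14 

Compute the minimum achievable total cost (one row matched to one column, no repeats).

Minimum assignment cost: 26

optimal assignment: row0→col2 (cost 3), row1→col1 (cost 3), row2→col0 (cost 6), row3→col3 (cost 14)
total = 3 + 3 + 6 + 14 = 26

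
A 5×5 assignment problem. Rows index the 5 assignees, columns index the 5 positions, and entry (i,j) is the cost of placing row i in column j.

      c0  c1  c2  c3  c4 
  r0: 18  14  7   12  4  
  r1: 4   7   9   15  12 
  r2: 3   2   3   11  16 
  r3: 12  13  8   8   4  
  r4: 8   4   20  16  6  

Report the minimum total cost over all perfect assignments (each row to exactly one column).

Minimum assignment cost: 23

optimal assignment: row0→col4 (cost 4), row1→col0 (cost 4), row2→col2 (cost 3), row3→col3 (cost 8), row4→col1 (cost 4)
total = 4 + 4 + 3 + 8 + 4 = 23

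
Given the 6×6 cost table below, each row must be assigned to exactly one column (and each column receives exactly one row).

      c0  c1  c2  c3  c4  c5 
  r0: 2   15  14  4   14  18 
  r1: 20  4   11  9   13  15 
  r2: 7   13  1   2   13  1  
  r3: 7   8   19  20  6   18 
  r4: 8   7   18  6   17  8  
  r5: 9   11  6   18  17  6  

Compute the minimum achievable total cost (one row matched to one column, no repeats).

Minimum assignment cost: 25

one of 2 optimal assignments: row0→col0 (cost 2), row1→col1 (cost 4), row2→col2 (cost 1), row3→col4 (cost 6), row4→col3 (cost 6), row5→col5 (cost 6)
total = 2 + 4 + 1 + 6 + 6 + 6 = 25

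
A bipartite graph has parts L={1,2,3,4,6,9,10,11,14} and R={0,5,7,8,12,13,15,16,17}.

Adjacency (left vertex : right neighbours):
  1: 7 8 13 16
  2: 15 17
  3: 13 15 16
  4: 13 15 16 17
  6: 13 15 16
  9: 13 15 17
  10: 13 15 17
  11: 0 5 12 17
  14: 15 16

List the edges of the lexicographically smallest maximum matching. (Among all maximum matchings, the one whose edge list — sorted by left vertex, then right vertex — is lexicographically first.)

Lex-smallest maximum matching: {(1,7), (2,15), (3,13), (4,16), (9,17), (11,0)}

|M| = 6 (so the lex-smallest maximum matching has 6 edges)
process left vertices in ascending order; for each, take the smallest-labelled available neighbour that still permits 6 edges overall, or leave it unmatched if none does
lex-smallest matching: {1-7, 2-15, 3-13, 4-16, 9-17, 11-0}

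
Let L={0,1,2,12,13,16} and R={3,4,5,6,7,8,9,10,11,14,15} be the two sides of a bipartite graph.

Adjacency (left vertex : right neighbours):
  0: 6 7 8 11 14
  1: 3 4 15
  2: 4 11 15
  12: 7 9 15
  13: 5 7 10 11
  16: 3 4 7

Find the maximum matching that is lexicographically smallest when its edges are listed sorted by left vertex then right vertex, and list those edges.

Lex-smallest maximum matching: {(0,6), (1,3), (2,4), (12,9), (13,5), (16,7)}

|M| = 6 (so the lex-smallest maximum matching has 6 edges)
process left vertices in ascending order; for each, take the smallest-labelled available neighbour that still permits 6 edges overall, or leave it unmatched if none does
lex-smallest matching: {0-6, 1-3, 2-4, 12-9, 13-5, 16-7}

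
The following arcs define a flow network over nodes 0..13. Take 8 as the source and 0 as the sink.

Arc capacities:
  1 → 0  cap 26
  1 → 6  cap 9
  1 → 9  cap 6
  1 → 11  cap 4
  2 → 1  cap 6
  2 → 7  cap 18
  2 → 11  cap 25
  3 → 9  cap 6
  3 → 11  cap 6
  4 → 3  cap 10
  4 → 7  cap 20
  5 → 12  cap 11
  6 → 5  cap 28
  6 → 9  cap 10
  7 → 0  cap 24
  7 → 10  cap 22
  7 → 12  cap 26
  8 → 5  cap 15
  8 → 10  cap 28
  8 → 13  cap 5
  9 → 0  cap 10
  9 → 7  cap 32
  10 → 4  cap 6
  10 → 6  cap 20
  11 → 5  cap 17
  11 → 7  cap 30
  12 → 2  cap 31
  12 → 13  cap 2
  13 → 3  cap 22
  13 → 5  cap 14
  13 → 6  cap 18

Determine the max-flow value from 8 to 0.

Maximum flow value: 32

augment #1: 8→10→4→7→0 bottleneck 6, total now 6
augment #2: 8→10→6→9→0 bottleneck 10, total now 16
augment #3: 8→5→12→2→1→0 bottleneck 6, total now 22
augment #4: 8→5→12→2→7→0 bottleneck 5, total now 27
augment #5: 8→13→3→9→7→0 bottleneck 5, total now 32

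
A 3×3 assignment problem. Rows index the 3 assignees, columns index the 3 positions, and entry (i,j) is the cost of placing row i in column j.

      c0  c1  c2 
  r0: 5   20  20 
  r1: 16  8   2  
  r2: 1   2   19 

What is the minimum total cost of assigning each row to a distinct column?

optimal assignment: row0→col0 (cost 5), row1→col2 (cost 2), row2→col1 (cost 2)
total = 5 + 2 + 2 = 9

Minimum assignment cost: 9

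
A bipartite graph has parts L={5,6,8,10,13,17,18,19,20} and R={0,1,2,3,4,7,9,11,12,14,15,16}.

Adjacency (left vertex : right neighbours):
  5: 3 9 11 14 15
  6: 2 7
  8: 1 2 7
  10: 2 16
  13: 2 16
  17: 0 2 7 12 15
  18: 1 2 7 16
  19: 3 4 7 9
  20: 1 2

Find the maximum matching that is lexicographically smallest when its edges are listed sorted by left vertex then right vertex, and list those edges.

|M| = 7 (so the lex-smallest maximum matching has 7 edges)
process left vertices in ascending order; for each, take the smallest-labelled available neighbour that still permits 7 edges overall, or leave it unmatched if none does
lex-smallest matching: {5-3, 6-2, 8-1, 10-16, 17-0, 18-7, 19-4}

Lex-smallest maximum matching: {(5,3), (6,2), (8,1), (10,16), (17,0), (18,7), (19,4)}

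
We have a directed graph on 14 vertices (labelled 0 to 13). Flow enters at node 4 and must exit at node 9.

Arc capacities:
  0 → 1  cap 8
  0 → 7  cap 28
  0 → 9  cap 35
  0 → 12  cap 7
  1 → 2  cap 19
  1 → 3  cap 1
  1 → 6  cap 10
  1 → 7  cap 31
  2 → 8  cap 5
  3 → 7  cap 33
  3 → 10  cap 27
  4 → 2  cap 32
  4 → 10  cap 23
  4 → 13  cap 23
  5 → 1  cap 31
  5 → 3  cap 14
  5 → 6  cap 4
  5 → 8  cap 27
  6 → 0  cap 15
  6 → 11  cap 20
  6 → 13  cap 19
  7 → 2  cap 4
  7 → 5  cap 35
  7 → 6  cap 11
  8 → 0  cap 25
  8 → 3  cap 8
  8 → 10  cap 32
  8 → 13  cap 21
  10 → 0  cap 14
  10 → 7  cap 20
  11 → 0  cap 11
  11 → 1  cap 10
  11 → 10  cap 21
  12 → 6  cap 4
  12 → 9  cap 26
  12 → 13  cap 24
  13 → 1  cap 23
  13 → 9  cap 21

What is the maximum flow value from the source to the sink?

augment #1: 4→13→9 bottleneck 21, total now 21
augment #2: 4→10→0→9 bottleneck 14, total now 35
augment #3: 4→2→8→0→9 bottleneck 5, total now 40
augment #4: 4→10→7→6→0→9 bottleneck 9, total now 49
augment #5: 4→13→1→6→0→9 bottleneck 2, total now 51

Maximum flow value: 51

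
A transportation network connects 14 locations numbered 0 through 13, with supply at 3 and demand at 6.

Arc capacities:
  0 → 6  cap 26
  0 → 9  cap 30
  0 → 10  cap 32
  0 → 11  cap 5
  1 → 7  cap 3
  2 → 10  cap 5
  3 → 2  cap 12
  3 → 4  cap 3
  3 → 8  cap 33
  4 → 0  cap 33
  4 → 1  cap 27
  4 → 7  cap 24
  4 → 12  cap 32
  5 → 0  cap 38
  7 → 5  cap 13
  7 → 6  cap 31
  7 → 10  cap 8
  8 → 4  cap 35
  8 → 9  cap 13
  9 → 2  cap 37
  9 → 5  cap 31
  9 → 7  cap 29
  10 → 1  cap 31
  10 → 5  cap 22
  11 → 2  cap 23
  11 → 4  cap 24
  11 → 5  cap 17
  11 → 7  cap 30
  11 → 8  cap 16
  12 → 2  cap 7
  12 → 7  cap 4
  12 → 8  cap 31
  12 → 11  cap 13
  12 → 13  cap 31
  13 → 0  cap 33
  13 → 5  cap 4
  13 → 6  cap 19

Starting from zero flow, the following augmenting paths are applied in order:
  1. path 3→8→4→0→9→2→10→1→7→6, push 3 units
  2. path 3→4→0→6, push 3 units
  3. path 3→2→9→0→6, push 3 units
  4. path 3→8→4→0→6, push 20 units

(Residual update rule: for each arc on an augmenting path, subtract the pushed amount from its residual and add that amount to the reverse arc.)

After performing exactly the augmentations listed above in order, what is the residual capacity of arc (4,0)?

Residual capacity of (4,0): 7

after path 1 (3→8→4→0→9→2→10→1→7→6, push 3): res(4,0)=30
after path 2 (3→4→0→6, push 3): res(4,0)=27
after path 3 (3→2→9→0→6, push 3): res(4,0)=27
after path 4 (3→8→4→0→6, push 20): res(4,0)=7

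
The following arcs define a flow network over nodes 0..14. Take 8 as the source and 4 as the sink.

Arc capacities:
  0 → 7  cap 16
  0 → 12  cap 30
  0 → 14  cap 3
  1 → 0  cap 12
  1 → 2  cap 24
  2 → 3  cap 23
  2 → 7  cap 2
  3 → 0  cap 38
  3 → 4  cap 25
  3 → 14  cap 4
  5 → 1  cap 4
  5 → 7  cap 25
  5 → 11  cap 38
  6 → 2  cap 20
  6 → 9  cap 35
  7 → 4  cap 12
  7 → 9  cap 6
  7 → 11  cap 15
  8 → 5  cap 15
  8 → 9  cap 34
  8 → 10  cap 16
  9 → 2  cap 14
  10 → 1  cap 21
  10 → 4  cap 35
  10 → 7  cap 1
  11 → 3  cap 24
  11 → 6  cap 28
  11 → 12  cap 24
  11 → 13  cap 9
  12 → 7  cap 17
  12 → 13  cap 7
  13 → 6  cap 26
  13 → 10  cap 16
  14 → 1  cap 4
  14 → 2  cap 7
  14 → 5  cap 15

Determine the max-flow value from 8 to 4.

Maximum flow value: 45

augment #1: 8→10→4 bottleneck 16, total now 16
augment #2: 8→5→7→4 bottleneck 12, total now 28
augment #3: 8→5→11→3→4 bottleneck 3, total now 31
augment #4: 8→9→2→3→4 bottleneck 14, total now 45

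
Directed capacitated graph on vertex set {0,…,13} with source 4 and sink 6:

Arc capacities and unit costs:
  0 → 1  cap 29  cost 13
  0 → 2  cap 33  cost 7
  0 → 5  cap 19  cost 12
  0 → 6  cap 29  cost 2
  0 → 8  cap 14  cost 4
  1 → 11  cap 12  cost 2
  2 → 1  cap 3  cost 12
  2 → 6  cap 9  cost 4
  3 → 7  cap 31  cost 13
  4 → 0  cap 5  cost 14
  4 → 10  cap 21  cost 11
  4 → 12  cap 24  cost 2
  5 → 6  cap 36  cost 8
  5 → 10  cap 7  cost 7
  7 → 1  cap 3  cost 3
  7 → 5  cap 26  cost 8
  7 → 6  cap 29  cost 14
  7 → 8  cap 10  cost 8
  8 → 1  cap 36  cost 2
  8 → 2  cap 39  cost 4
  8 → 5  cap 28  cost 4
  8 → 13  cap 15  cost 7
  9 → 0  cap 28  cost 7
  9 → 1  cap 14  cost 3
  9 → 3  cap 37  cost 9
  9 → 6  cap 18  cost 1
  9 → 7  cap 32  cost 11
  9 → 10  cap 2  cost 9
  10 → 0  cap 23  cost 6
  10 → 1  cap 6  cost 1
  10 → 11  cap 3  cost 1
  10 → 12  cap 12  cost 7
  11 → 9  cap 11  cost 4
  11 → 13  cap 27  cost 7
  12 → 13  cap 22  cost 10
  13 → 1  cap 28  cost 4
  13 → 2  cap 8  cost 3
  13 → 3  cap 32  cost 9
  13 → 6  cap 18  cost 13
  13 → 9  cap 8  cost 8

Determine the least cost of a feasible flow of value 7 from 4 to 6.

Minimum cost for 7 units: 114

shortest-cost path #1: 4→0→6 push 5 @ unit cost 16 (adds 80)
shortest-cost path #2: 4→10→11→9→6 push 2 @ unit cost 17 (adds 34)
total cost = 114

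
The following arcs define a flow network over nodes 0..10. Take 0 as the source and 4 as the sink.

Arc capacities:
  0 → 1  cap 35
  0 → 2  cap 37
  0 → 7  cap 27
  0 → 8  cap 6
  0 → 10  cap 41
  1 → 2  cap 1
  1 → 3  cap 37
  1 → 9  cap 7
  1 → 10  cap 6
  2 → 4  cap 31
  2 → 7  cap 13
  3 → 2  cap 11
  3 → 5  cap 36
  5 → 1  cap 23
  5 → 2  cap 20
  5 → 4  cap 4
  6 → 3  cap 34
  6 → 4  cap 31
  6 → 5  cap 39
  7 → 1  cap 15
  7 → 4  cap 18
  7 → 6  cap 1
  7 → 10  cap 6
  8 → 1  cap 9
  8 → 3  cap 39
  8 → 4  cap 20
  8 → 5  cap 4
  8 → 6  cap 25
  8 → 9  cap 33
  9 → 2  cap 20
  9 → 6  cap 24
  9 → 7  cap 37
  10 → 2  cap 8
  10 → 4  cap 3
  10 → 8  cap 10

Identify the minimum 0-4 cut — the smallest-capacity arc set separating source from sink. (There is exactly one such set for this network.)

augment #1: 0→2→4 push 31
augment #2: 0→7→4 push 18
augment #3: 0→8→4 push 6
augment #4: 0→10→4 push 3
augment #5: 0→7→6→4 push 1
augment #6: 0→10→8→4 push 10
augment #7: 0→1→3→5→4 push 4
augment #8: 0→1→9→6→4 push 7
max flow = 80; residual-reachable set from 0 gives S-side
cut edges (S→T): {(0,8), (1,9), (2,4), (5,4), (7,4), (7,6), (10,4), (10,8)} total cap 80

Min-cut arcs: {(0,8), (1,9), (2,4), (5,4), (7,4), (7,6), (10,4), (10,8)} (total capacity 80)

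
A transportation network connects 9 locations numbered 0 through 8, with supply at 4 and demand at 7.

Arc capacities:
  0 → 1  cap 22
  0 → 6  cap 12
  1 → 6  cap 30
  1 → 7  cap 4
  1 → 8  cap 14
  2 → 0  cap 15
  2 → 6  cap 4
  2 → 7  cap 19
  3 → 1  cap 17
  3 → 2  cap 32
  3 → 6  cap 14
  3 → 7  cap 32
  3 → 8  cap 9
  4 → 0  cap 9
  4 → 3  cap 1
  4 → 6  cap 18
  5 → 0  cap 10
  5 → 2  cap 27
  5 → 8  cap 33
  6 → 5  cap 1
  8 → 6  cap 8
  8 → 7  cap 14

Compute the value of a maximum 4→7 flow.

augment #1: 4→3→7 bottleneck 1, total now 1
augment #2: 4→0→1→7 bottleneck 4, total now 5
augment #3: 4→0→1→8→7 bottleneck 5, total now 10
augment #4: 4→6→5→2→7 bottleneck 1, total now 11

Maximum flow value: 11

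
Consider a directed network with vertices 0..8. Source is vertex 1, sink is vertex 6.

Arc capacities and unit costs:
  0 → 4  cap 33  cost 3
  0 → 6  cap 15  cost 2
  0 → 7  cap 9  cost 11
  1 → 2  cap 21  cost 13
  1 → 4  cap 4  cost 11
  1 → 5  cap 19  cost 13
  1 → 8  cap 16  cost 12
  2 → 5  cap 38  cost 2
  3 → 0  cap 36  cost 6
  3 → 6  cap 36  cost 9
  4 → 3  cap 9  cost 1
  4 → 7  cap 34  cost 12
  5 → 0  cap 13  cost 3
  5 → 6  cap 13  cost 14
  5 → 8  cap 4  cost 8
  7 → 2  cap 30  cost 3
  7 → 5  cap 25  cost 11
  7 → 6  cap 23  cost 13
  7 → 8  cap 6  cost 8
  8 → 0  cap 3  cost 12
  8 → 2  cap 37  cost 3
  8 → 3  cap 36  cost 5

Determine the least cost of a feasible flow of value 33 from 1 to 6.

shortest-cost path #1: 1→5→0→6 push 13 @ unit cost 18 (adds 234)
shortest-cost path #2: 1→4→3→0→6 push 2 @ unit cost 20 (adds 40)
shortest-cost path #3: 1→4→3→6 push 2 @ unit cost 21 (adds 42)
shortest-cost path #4: 1→8→3→6 push 16 @ unit cost 26 (adds 416)
total cost = 732

Minimum cost for 33 units: 732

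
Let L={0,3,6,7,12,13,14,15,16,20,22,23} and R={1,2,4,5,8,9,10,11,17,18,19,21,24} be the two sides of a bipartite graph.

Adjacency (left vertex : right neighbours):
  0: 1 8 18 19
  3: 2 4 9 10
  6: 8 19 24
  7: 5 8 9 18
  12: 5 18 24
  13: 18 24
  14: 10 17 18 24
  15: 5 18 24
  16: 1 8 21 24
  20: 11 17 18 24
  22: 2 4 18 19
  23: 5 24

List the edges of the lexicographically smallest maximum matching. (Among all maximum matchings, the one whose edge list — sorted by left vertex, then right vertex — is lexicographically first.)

|M| = 11 (so the lex-smallest maximum matching has 11 edges)
process left vertices in ascending order; for each, take the smallest-labelled available neighbour that still permits 11 edges overall, or leave it unmatched if none does
lex-smallest matching: {0-1, 3-2, 6-8, 7-9, 12-5, 13-18, 14-10, 15-24, 16-21, 20-11, 22-4}

Lex-smallest maximum matching: {(0,1), (3,2), (6,8), (7,9), (12,5), (13,18), (14,10), (15,24), (16,21), (20,11), (22,4)}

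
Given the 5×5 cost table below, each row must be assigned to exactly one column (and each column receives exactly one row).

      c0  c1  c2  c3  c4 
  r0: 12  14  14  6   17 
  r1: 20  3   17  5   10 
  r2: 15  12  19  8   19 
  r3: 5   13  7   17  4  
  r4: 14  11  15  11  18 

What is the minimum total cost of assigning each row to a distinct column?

Minimum assignment cost: 42

optimal assignment: row0→col0 (cost 12), row1→col1 (cost 3), row2→col3 (cost 8), row3→col4 (cost 4), row4→col2 (cost 15)
total = 12 + 3 + 8 + 4 + 15 = 42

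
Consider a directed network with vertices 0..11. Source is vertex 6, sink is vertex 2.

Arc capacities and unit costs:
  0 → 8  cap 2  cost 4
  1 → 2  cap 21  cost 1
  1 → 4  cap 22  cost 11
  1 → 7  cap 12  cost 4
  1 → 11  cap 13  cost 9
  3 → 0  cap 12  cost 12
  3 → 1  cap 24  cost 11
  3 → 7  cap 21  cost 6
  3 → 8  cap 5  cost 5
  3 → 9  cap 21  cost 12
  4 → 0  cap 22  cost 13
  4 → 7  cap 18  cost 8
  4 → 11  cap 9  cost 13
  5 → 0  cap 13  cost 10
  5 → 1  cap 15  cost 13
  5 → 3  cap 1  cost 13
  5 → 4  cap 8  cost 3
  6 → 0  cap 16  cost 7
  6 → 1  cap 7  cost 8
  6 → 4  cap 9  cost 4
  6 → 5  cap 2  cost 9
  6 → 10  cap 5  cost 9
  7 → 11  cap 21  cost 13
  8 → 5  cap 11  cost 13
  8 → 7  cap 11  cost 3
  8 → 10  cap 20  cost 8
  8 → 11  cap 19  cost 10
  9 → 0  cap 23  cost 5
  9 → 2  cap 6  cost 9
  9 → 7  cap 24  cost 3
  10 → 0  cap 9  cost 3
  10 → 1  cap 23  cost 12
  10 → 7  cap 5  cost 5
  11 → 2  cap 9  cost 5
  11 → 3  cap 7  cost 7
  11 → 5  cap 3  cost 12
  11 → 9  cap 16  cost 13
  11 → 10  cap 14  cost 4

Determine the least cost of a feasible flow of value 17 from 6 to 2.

shortest-cost path #1: 6→1→2 push 7 @ unit cost 9 (adds 63)
shortest-cost path #2: 6→10→1→2 push 5 @ unit cost 22 (adds 110)
shortest-cost path #3: 6→4→11→2 push 5 @ unit cost 22 (adds 110)
total cost = 283

Minimum cost for 17 units: 283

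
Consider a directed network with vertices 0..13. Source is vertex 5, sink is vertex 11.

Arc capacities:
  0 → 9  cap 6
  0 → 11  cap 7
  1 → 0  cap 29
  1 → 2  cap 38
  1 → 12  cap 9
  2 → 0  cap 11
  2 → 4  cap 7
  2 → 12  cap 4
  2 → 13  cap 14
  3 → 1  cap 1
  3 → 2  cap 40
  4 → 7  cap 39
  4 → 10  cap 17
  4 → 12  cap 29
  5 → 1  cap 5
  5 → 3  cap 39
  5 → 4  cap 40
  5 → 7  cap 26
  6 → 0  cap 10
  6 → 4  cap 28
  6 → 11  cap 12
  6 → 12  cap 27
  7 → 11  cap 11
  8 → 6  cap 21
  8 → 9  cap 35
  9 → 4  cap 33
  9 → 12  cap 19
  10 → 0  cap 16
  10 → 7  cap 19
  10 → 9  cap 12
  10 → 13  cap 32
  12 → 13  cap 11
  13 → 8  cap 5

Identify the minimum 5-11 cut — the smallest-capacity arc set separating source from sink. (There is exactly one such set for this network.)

Min-cut arcs: {(0,11), (7,11), (13,8)} (total capacity 23)

augment #1: 5→7→11 push 11
augment #2: 5→1→0→11 push 5
augment #3: 5→3→1→0→11 push 1
augment #4: 5→3→2→0→11 push 1
augment #5: 5→3→2→13→8→6→11 push 5
max flow = 23; residual-reachable set from 5 gives S-side
cut edges (S→T): {(0,11), (7,11), (13,8)} total cap 23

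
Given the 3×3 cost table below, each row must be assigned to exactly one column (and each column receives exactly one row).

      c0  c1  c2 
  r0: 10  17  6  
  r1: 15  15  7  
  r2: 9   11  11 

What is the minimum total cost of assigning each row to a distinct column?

Minimum assignment cost: 28

optimal assignment: row0→col0 (cost 10), row1→col2 (cost 7), row2→col1 (cost 11)
total = 10 + 7 + 11 = 28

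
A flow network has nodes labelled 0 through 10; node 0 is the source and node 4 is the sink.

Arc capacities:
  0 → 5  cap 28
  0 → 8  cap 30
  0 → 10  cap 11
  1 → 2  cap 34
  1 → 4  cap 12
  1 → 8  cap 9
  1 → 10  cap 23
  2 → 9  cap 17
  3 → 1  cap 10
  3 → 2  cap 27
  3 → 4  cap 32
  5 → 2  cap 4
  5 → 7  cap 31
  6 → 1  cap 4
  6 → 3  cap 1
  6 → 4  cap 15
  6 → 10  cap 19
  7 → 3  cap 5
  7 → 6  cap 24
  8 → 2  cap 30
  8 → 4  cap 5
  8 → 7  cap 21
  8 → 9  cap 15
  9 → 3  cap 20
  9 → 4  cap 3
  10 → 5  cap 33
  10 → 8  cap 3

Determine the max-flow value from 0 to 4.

augment #1: 0→8→4 bottleneck 5, total now 5
augment #2: 0→8→9→4 bottleneck 3, total now 8
augment #3: 0→5→7→3→4 bottleneck 5, total now 13
augment #4: 0→5→7→6→4 bottleneck 15, total now 28
augment #5: 0→8→9→3→4 bottleneck 12, total now 40
augment #6: 0→5→2→9→3→4 bottleneck 4, total now 44
augment #7: 0→5→7→6→1→4 bottleneck 4, total now 48
augment #8: 0→8→2→9→3→4 bottleneck 4, total now 52
augment #9: 0→8→7→6→3→4 bottleneck 1, total now 53

Maximum flow value: 53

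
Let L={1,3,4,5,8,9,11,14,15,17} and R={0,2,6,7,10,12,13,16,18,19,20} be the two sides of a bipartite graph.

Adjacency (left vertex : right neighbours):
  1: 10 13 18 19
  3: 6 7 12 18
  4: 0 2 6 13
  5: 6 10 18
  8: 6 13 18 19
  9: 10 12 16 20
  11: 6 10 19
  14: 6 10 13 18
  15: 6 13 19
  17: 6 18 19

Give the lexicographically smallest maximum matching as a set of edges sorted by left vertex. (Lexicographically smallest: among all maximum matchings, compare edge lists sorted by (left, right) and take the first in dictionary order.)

|M| = 8 (so the lex-smallest maximum matching has 8 edges)
process left vertices in ascending order; for each, take the smallest-labelled available neighbour that still permits 8 edges overall, or leave it unmatched if none does
lex-smallest matching: {1-10, 3-7, 4-0, 5-6, 8-13, 9-12, 11-19, 14-18}

Lex-smallest maximum matching: {(1,10), (3,7), (4,0), (5,6), (8,13), (9,12), (11,19), (14,18)}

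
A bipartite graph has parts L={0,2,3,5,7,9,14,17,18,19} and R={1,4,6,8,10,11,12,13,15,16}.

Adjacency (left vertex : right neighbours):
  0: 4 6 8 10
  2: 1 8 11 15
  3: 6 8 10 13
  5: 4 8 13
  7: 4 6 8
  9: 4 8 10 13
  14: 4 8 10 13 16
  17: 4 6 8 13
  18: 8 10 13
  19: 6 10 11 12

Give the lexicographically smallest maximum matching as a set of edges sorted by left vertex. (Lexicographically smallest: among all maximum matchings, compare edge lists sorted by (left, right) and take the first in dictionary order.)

Lex-smallest maximum matching: {(0,4), (2,1), (3,6), (5,8), (9,10), (14,16), (17,13), (19,11)}

|M| = 8 (so the lex-smallest maximum matching has 8 edges)
process left vertices in ascending order; for each, take the smallest-labelled available neighbour that still permits 8 edges overall, or leave it unmatched if none does
lex-smallest matching: {0-4, 2-1, 3-6, 5-8, 9-10, 14-16, 17-13, 19-11}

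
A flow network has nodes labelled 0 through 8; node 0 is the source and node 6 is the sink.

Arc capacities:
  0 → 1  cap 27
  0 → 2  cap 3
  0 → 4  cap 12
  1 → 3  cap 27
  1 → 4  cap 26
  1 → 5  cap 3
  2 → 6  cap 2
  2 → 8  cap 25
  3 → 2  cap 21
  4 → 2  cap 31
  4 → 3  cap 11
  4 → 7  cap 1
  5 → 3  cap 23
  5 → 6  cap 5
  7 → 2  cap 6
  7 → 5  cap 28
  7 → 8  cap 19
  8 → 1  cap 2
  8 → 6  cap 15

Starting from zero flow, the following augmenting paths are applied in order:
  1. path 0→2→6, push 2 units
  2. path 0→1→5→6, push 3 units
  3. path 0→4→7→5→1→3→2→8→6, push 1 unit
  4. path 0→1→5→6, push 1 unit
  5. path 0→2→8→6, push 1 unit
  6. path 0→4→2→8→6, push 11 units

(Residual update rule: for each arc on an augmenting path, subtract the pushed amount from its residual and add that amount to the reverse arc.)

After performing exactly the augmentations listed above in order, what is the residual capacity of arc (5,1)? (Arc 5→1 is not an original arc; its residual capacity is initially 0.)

after path 1 (0→2→6, push 2): res(5,1)=0
after path 2 (0→1→5→6, push 3): res(5,1)=3
after path 3 (0→4→7→5→1→3→2→8→6, push 1): res(5,1)=2
after path 4 (0→1→5→6, push 1): res(5,1)=3
after path 5 (0→2→8→6, push 1): res(5,1)=3
after path 6 (0→4→2→8→6, push 11): res(5,1)=3

Residual capacity of (5,1): 3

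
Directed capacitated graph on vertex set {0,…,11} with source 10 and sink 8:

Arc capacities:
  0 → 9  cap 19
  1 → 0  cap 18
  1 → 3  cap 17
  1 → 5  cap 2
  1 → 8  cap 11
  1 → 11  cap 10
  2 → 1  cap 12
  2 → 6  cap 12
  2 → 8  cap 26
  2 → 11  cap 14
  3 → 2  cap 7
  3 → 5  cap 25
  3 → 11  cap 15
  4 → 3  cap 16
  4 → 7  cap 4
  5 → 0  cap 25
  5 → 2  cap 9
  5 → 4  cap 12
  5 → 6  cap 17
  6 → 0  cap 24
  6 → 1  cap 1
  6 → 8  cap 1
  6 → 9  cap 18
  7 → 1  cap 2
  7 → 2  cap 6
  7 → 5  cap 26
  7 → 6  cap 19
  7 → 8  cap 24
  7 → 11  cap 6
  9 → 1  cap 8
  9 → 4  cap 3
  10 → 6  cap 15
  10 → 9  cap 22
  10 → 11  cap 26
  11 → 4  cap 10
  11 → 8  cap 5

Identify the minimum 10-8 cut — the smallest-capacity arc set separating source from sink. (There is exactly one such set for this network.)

augment #1: 10→6→8 push 1
augment #2: 10→11→8 push 5
augment #3: 10→6→1→8 push 1
augment #4: 10→9→1→8 push 8
augment #5: 10→9→4→7→8 push 3
augment #6: 10→11→4→7→8 push 1
augment #7: 10→11→4→3→2→8 push 7
augment #8: 10→11→4→3→5→2→8 push 2
max flow = 28; residual-reachable set from 10 gives S-side
cut edges (S→T): {(6,1), (6,8), (9,1), (9,4), (11,4), (11,8)} total cap 28

Min-cut arcs: {(6,1), (6,8), (9,1), (9,4), (11,4), (11,8)} (total capacity 28)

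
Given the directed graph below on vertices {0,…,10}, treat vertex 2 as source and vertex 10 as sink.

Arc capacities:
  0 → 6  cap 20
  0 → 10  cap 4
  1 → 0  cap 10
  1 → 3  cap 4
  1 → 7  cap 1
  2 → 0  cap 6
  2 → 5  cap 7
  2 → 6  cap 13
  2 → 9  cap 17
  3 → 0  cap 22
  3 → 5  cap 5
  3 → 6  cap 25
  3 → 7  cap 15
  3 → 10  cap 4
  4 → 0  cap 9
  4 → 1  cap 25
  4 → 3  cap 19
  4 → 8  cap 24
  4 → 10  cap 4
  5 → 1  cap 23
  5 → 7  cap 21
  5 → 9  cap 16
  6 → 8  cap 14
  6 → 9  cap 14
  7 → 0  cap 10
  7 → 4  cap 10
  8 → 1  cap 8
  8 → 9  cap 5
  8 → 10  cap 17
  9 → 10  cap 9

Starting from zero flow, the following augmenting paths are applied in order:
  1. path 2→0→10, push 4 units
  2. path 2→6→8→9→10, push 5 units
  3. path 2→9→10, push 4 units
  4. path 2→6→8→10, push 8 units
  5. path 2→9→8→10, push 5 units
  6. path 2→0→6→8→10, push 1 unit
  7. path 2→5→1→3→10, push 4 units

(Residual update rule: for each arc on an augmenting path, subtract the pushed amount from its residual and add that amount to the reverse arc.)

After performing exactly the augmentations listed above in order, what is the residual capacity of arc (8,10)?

Residual capacity of (8,10): 3

after path 1 (2→0→10, push 4): res(8,10)=17
after path 2 (2→6→8→9→10, push 5): res(8,10)=17
after path 3 (2→9→10, push 4): res(8,10)=17
after path 4 (2→6→8→10, push 8): res(8,10)=9
after path 5 (2→9→8→10, push 5): res(8,10)=4
after path 6 (2→0→6→8→10, push 1): res(8,10)=3
after path 7 (2→5→1→3→10, push 4): res(8,10)=3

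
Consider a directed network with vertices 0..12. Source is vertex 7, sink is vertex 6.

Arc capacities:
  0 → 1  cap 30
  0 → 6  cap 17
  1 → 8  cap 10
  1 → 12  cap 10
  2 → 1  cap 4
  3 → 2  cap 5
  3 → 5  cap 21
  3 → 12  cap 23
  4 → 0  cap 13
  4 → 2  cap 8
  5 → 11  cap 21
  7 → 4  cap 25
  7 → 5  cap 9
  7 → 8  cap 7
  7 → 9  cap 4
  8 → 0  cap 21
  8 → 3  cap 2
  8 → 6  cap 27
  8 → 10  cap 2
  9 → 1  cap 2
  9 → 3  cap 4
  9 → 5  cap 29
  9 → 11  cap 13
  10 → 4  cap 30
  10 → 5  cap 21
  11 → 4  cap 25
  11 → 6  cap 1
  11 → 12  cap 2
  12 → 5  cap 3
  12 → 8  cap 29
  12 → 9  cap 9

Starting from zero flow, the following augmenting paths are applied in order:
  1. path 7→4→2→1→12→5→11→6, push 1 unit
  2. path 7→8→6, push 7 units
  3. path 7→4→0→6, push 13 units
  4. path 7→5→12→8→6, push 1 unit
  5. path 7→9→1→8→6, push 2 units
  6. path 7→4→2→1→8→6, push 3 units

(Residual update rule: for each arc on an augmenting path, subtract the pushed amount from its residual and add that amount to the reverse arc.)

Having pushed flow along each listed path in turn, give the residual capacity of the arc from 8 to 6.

after path 1 (7→4→2→1→12→5→11→6, push 1): res(8,6)=27
after path 2 (7→8→6, push 7): res(8,6)=20
after path 3 (7→4→0→6, push 13): res(8,6)=20
after path 4 (7→5→12→8→6, push 1): res(8,6)=19
after path 5 (7→9→1→8→6, push 2): res(8,6)=17
after path 6 (7→4→2→1→8→6, push 3): res(8,6)=14

Residual capacity of (8,6): 14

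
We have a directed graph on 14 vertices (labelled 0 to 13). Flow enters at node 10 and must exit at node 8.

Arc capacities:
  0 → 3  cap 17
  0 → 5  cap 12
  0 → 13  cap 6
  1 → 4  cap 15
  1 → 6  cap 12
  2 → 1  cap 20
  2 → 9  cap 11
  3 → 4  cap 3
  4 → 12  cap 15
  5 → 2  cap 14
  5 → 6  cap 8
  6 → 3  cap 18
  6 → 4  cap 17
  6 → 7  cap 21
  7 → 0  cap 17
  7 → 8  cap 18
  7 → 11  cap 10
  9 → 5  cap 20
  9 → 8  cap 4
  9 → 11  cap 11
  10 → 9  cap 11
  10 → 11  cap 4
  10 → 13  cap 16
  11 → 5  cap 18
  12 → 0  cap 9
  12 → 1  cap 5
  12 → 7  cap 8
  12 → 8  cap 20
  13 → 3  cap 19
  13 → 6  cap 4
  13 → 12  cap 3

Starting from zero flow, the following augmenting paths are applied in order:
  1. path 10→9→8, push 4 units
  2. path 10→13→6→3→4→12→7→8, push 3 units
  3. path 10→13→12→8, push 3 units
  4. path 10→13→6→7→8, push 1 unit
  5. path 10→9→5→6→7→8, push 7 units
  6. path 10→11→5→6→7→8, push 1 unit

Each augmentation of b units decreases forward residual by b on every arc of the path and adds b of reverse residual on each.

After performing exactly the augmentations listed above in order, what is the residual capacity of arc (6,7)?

after path 1 (10→9→8, push 4): res(6,7)=21
after path 2 (10→13→6→3→4→12→7→8, push 3): res(6,7)=21
after path 3 (10→13→12→8, push 3): res(6,7)=21
after path 4 (10→13→6→7→8, push 1): res(6,7)=20
after path 5 (10→9→5→6→7→8, push 7): res(6,7)=13
after path 6 (10→11→5→6→7→8, push 1): res(6,7)=12

Residual capacity of (6,7): 12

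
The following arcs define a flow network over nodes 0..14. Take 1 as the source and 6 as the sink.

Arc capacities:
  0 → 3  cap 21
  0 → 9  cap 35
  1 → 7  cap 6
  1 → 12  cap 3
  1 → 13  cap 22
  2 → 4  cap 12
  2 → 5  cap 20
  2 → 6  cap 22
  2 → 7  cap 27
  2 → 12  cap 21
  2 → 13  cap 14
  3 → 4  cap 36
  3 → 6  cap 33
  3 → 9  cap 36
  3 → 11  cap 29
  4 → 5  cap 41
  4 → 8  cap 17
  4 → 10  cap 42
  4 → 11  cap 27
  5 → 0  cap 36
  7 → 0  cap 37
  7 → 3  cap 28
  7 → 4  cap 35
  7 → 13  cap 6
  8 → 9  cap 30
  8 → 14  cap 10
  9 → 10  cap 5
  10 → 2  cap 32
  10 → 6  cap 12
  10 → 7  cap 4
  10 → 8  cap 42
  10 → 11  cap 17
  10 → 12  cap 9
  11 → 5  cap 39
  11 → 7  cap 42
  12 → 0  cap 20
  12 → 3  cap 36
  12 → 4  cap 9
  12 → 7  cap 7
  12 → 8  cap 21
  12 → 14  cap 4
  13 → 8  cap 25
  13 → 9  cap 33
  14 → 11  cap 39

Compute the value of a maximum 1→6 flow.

Maximum flow value: 24

augment #1: 1→7→3→6 bottleneck 6, total now 6
augment #2: 1→12→3→6 bottleneck 3, total now 9
augment #3: 1→13→9→10→6 bottleneck 5, total now 14
augment #4: 1→13→8→14→11→7→3→6 bottleneck 10, total now 24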